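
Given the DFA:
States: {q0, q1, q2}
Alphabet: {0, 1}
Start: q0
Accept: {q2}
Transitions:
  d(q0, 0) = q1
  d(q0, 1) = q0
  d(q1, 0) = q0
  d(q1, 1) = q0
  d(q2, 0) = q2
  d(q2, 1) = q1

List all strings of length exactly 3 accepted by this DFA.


All strings of length 3: 8 total
Accepted: 0

None


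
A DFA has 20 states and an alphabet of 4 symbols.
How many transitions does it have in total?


Each state has exactly one transition per symbol.
20 * 4 = 80

80


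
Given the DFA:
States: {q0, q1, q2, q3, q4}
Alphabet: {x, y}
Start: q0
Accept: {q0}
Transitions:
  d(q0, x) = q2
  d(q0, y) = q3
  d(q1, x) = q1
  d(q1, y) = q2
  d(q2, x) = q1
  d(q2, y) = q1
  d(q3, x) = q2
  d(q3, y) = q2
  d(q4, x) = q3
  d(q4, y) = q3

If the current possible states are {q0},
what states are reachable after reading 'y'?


Apply transition on 'y' from each current state:
  d(q0, y) = q3

{q3}


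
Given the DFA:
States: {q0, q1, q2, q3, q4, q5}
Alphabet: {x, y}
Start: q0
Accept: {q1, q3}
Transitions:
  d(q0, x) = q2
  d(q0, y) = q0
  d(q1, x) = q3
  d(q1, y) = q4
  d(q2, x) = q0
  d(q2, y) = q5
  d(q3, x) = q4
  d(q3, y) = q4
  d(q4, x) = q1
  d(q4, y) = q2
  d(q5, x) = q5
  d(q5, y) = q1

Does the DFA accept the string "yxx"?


Trace: q0 -> q0 -> q2 -> q0
Final state: q0
Accept states: {q1, q3}

No, rejected (final state q0 is not an accept state)


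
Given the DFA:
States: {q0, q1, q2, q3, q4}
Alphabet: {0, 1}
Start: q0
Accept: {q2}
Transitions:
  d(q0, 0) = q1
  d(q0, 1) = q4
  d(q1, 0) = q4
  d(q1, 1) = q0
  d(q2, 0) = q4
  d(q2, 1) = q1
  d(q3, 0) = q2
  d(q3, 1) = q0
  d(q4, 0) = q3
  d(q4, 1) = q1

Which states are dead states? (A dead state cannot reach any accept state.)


Forward reachability from each state:
  q0 -> reaches accept state q2 (live)
  q1 -> reaches accept state q2 (live)
  q2 -> reaches accept state q2 (live)
  q3 -> reaches accept state q2 (live)
  q4 -> reaches accept state q2 (live)

None (all states can reach an accept state)


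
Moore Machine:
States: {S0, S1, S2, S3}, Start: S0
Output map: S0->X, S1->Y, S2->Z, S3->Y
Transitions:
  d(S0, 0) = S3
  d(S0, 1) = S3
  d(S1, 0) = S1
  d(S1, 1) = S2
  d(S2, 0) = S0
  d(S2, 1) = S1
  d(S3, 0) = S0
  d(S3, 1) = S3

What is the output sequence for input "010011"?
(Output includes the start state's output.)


Start: S0 (output X)
  --0--> S3 (output Y)
  --1--> S3 (output Y)
  --0--> S0 (output X)
  --0--> S3 (output Y)
  --1--> S3 (output Y)
  --1--> S3 (output Y)

"XYYXYYY"


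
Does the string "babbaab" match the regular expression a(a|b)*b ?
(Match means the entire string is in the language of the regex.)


|string| = 7; first = 'b'; last = 'b'

No, "babbaab" does not match a(a|b)*b


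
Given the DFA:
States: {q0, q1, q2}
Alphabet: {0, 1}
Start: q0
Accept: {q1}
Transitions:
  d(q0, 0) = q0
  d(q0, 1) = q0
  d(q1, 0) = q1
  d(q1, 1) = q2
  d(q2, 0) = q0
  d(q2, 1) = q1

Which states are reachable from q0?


BFS from q0:
  layer 0: {q0}

{q0}


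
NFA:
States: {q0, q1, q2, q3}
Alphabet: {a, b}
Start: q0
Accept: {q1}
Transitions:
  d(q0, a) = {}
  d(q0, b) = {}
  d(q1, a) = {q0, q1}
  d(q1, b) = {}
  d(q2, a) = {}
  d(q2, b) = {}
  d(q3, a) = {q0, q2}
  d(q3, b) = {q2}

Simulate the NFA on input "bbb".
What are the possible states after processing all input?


Start: {q0}
  --b--> {}
  --b--> {}
  --b--> {}

{} (empty set, no valid transitions)


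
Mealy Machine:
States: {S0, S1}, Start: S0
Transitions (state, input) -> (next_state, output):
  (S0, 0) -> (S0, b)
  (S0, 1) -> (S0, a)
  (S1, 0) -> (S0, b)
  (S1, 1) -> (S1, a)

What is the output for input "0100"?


Step-by-step:
  (S0, 0) -> (S0, b)
  (S0, 1) -> (S0, a)
  (S0, 0) -> (S0, b)
  (S0, 0) -> (S0, b)

"babb"


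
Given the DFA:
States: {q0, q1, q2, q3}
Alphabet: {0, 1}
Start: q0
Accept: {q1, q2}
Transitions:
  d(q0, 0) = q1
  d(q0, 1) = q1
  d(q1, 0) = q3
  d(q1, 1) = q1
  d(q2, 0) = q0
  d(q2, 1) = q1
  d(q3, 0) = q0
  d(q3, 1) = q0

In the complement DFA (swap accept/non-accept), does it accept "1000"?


Trace: q0 -> q1 -> q3 -> q0 -> q1
Final: q1
Original accept: {q1, q2}
Complement: q1 is in original accept

No, complement rejects (original accepts)


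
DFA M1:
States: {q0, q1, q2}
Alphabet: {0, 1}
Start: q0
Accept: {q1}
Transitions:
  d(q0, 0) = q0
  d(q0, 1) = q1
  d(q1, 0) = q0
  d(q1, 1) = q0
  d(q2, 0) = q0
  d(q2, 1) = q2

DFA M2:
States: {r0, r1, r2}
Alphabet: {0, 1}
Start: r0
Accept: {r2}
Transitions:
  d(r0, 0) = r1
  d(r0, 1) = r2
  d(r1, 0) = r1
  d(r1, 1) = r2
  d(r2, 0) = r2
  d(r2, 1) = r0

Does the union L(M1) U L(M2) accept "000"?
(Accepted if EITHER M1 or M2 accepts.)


M1: final=q0 accepted=False
M2: final=r1 accepted=False

No, union rejects (neither accepts)


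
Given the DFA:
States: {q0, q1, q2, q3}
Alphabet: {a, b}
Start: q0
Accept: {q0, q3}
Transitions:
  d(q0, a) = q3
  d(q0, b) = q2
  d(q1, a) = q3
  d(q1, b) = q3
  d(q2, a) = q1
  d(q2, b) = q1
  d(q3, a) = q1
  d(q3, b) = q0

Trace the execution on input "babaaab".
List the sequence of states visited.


Input: babaaab
d(q0, b) = q2
d(q2, a) = q1
d(q1, b) = q3
d(q3, a) = q1
d(q1, a) = q3
d(q3, a) = q1
d(q1, b) = q3


q0 -> q2 -> q1 -> q3 -> q1 -> q3 -> q1 -> q3


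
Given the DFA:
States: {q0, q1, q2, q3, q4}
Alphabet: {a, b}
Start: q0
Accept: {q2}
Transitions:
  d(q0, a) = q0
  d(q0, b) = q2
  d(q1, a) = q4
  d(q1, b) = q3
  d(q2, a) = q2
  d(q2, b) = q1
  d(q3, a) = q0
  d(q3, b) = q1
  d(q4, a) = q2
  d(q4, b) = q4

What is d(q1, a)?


Looking up transition d(q1, a)

q4


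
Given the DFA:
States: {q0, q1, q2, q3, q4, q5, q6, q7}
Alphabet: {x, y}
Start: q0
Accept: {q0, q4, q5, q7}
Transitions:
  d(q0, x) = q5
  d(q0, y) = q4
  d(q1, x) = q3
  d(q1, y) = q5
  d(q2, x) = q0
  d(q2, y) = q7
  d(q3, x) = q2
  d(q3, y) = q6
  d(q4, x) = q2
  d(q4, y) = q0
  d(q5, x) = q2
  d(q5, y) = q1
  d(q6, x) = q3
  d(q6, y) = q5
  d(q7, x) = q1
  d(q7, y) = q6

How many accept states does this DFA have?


Accept states listed: {q0, q4, q5, q7}
Counting: q0(1) q4(2) q5(3) q7(4)

4


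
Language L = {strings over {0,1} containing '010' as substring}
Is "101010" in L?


'010' occurs at index 1

Yes, "101010" is in L


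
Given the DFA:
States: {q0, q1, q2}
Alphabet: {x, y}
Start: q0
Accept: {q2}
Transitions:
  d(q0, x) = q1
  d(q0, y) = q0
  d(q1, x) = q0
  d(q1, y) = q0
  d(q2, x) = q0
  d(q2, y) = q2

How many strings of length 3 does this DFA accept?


Enumerating all length-3 strings:
  "xxx" -> q1 [reject]
  "xxy" -> q0 [reject]
  "xyx" -> q1 [reject]
  "xyy" -> q0 [reject]
  "yxx" -> q0 [reject]
  "yxy" -> q0 [reject]
  "yyx" -> q1 [reject]
  "yyy" -> q0 [reject]

0 out of 8


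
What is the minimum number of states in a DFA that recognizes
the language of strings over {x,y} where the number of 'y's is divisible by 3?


States track (count of 'y') mod 3.
Need 3 states: one per remainder 0..2; accept = remainder 0.

3


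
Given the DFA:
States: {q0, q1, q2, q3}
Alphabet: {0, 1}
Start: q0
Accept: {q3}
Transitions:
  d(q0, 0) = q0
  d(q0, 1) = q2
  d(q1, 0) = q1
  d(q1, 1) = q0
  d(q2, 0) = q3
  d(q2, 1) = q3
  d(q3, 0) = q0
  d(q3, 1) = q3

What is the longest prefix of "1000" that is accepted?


Run the DFA, marking each prefix where the state is accepting:
  "" -> q0 [reject]
  "1" -> q2 [reject]
  "10" -> q3 [accept]
  "100" -> q0 [reject]
  "1000" -> q0 [reject]

"10"


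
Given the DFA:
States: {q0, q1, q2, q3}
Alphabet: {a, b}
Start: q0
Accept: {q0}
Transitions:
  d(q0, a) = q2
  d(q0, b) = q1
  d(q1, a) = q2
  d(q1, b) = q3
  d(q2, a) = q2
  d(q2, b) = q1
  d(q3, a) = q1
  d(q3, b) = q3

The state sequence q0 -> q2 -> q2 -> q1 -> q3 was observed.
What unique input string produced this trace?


Trace back each transition to find the symbol:
  q0 --[a]--> q2
  q2 --[a]--> q2
  q2 --[b]--> q1
  q1 --[b]--> q3

"aabb"


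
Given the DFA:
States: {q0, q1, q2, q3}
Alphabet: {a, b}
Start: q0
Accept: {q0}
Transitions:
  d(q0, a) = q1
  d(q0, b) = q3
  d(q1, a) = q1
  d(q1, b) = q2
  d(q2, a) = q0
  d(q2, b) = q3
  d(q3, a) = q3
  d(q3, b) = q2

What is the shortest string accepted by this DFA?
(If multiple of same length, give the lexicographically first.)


BFS by string length (lex-first path to each state shown):
  len 0: q0<-""
Found accept state at length 0.

"" (empty string)


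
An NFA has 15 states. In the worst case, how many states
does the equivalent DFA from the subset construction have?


Subset construction: one DFA state per subset of NFA states.
2^15 = 32768

32768


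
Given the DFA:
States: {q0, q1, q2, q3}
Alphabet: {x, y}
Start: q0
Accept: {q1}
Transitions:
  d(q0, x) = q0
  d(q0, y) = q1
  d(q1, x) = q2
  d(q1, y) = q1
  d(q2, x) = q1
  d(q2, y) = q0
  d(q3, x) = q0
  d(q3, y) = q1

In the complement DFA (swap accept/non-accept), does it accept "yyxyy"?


Trace: q0 -> q1 -> q1 -> q2 -> q0 -> q1
Final: q1
Original accept: {q1}
Complement: q1 is in original accept

No, complement rejects (original accepts)


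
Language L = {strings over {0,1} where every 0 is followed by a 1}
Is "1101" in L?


'00' present: False; ends with '0': False

Yes, "1101" is in L


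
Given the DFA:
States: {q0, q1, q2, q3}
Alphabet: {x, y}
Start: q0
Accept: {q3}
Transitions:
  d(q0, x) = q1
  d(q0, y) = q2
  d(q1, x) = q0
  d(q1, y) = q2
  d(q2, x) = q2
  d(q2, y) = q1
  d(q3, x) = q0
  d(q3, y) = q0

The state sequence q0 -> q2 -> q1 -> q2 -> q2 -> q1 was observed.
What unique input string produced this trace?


Trace back each transition to find the symbol:
  q0 --[y]--> q2
  q2 --[y]--> q1
  q1 --[y]--> q2
  q2 --[x]--> q2
  q2 --[y]--> q1

"yyyxy"


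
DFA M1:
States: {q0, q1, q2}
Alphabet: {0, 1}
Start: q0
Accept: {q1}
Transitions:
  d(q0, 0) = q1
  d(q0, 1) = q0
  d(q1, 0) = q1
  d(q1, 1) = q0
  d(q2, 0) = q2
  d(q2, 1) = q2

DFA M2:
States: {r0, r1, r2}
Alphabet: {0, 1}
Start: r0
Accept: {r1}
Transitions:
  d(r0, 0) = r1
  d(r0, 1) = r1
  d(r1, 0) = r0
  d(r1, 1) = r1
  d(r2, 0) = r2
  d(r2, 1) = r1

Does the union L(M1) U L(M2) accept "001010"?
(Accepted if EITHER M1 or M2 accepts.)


M1: final=q1 accepted=True
M2: final=r0 accepted=False

Yes, union accepts


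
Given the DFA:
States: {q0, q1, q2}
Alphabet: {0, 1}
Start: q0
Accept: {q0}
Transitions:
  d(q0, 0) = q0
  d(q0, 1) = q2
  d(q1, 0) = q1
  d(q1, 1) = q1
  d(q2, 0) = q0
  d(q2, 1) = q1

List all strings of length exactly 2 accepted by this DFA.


All strings of length 2: 4 total
Accepted: 2

"00", "10"


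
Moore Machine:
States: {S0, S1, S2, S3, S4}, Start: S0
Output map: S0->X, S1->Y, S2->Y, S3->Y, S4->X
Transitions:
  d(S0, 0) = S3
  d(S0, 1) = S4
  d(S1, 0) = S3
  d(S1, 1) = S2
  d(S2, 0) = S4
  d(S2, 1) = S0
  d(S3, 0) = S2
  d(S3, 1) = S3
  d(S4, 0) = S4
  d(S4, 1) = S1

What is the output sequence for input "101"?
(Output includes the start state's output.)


Start: S0 (output X)
  --1--> S4 (output X)
  --0--> S4 (output X)
  --1--> S1 (output Y)

"XXXY"


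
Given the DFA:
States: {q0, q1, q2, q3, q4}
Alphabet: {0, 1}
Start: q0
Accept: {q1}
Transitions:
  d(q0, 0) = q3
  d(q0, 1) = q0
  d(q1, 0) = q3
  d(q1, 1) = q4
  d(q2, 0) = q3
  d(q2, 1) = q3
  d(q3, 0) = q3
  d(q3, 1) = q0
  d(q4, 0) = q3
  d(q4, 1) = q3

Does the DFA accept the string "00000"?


Trace: q0 -> q3 -> q3 -> q3 -> q3 -> q3
Final state: q3
Accept states: {q1}

No, rejected (final state q3 is not an accept state)


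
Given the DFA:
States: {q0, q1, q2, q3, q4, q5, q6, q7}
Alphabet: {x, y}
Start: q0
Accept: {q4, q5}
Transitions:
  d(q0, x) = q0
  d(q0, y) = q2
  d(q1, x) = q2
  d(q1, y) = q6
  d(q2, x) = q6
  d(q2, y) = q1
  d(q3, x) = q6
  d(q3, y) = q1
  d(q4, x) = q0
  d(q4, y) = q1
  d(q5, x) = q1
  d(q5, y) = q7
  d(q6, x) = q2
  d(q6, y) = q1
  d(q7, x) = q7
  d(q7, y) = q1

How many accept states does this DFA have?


Accept states listed: {q4, q5}
Counting: q4(1) q5(2)

2


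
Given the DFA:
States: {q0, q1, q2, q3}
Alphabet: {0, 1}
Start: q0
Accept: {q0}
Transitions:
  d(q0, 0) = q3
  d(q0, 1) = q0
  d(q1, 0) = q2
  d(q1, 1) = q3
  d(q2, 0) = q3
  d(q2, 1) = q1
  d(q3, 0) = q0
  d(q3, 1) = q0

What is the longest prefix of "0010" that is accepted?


Run the DFA, marking each prefix where the state is accepting:
  "" -> q0 [accept]
  "0" -> q3 [reject]
  "00" -> q0 [accept]
  "001" -> q0 [accept]
  "0010" -> q3 [reject]

"001"


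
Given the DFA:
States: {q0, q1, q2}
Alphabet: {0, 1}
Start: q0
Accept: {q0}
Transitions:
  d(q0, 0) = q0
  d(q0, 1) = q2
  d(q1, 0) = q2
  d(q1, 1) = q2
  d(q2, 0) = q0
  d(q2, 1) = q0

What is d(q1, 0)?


Looking up transition d(q1, 0)

q2


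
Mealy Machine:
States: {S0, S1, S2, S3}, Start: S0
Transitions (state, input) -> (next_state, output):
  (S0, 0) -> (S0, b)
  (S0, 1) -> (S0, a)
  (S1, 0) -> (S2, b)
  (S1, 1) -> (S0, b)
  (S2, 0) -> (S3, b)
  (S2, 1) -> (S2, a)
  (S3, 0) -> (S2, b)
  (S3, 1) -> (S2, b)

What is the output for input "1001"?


Step-by-step:
  (S0, 1) -> (S0, a)
  (S0, 0) -> (S0, b)
  (S0, 0) -> (S0, b)
  (S0, 1) -> (S0, a)

"abba"


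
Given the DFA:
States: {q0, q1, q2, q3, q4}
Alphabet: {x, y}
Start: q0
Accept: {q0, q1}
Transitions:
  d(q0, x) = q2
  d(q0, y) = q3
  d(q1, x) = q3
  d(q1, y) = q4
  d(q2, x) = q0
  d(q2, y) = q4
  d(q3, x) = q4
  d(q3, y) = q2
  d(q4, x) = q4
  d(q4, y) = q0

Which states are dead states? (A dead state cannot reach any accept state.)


Forward reachability from each state:
  q0 -> reaches accept state q0 (live)
  q1 -> reaches accept state q0 (live)
  q2 -> reaches accept state q0 (live)
  q3 -> reaches accept state q0 (live)
  q4 -> reaches accept state q0 (live)

None (all states can reach an accept state)


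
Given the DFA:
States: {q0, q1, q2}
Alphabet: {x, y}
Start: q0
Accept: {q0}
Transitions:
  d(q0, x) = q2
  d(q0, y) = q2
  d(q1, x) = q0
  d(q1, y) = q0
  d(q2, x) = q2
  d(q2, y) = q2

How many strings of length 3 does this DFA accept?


Enumerating all length-3 strings:
  "xxx" -> q2 [reject]
  "xxy" -> q2 [reject]
  "xyx" -> q2 [reject]
  "xyy" -> q2 [reject]
  "yxx" -> q2 [reject]
  "yxy" -> q2 [reject]
  "yyx" -> q2 [reject]
  "yyy" -> q2 [reject]

0 out of 8


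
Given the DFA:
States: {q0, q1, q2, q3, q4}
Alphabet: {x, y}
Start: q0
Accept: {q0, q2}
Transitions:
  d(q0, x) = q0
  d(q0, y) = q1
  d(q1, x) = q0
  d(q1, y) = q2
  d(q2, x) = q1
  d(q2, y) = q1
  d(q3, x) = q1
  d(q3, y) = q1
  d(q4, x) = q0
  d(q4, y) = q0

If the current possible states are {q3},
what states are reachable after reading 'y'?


Apply transition on 'y' from each current state:
  d(q3, y) = q1

{q1}


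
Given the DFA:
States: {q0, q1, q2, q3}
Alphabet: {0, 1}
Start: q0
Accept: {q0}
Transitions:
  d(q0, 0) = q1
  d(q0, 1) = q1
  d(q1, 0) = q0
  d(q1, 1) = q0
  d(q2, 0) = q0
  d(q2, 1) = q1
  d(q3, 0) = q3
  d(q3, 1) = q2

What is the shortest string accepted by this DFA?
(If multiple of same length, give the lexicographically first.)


BFS by string length (lex-first path to each state shown):
  len 0: q0<-""
Found accept state at length 0.

"" (empty string)


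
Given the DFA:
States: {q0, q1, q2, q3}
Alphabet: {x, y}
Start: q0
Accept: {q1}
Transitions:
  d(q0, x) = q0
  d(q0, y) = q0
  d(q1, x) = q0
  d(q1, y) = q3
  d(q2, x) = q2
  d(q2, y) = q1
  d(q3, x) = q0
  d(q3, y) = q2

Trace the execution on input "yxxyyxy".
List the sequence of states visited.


Input: yxxyyxy
d(q0, y) = q0
d(q0, x) = q0
d(q0, x) = q0
d(q0, y) = q0
d(q0, y) = q0
d(q0, x) = q0
d(q0, y) = q0


q0 -> q0 -> q0 -> q0 -> q0 -> q0 -> q0 -> q0


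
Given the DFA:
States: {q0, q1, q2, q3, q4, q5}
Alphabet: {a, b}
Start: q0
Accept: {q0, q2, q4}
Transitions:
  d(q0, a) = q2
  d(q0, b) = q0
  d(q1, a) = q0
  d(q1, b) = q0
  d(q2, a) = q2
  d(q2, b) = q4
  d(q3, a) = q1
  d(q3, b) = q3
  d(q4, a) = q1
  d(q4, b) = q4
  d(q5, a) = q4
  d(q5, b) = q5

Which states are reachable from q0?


BFS from q0:
  layer 0: {q0}
  layer 1: {q2}
  layer 2: {q4}
  layer 3: {q1}

{q0, q1, q2, q4}


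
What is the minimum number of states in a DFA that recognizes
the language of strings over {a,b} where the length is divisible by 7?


States track (length) mod 7.
Need 7 states: one per remainder 0..6; accept = remainder 0.

7


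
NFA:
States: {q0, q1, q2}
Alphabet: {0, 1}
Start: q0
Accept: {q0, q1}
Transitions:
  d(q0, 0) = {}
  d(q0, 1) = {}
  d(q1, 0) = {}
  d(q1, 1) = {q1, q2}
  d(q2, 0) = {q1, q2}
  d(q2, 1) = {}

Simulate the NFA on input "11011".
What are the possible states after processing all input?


Start: {q0}
  --1--> {}
  --1--> {}
  --0--> {}
  --1--> {}
  --1--> {}

{} (empty set, no valid transitions)


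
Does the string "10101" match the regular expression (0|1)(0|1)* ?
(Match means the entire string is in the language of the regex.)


|string| = 5; first = '1'; last = '1'

Yes, "10101" matches (0|1)(0|1)*


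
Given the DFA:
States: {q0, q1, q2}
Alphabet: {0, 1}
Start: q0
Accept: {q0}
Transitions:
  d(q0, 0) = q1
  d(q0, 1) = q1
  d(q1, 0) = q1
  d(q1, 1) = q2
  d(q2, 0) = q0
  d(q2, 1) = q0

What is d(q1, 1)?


Looking up transition d(q1, 1)

q2


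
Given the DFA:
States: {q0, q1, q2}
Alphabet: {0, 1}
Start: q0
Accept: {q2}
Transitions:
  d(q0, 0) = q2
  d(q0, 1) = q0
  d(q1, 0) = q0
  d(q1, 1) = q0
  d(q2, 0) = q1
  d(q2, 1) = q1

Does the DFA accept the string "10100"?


Trace: q0 -> q0 -> q2 -> q1 -> q0 -> q2
Final state: q2
Accept states: {q2}

Yes, accepted (final state q2 is an accept state)


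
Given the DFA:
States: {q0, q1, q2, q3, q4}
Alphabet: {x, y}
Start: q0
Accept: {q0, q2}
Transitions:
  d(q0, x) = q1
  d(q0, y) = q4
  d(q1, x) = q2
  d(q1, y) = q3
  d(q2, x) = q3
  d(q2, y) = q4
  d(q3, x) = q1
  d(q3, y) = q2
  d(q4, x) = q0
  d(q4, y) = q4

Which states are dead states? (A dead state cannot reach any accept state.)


Forward reachability from each state:
  q0 -> reaches accept state q0 (live)
  q1 -> reaches accept state q0 (live)
  q2 -> reaches accept state q0 (live)
  q3 -> reaches accept state q0 (live)
  q4 -> reaches accept state q0 (live)

None (all states can reach an accept state)


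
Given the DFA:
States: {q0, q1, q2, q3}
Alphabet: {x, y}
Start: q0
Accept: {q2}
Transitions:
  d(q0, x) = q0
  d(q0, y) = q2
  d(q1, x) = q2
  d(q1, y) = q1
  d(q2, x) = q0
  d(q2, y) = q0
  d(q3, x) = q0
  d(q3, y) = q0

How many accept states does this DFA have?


Accept states listed: {q2}
Counting: q2(1)

1


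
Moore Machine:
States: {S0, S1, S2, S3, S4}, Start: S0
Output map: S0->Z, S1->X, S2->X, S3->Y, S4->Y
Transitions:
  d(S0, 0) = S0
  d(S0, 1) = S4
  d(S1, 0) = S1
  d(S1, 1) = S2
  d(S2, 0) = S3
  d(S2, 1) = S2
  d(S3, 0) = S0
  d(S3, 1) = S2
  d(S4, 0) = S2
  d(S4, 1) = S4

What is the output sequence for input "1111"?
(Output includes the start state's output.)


Start: S0 (output Z)
  --1--> S4 (output Y)
  --1--> S4 (output Y)
  --1--> S4 (output Y)
  --1--> S4 (output Y)

"ZYYYY"


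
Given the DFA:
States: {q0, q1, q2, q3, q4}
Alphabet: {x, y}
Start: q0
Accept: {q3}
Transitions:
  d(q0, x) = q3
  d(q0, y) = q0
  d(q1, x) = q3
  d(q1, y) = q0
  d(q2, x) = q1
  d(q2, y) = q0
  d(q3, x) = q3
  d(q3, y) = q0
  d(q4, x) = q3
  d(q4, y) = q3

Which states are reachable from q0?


BFS from q0:
  layer 0: {q0}
  layer 1: {q3}

{q0, q3}


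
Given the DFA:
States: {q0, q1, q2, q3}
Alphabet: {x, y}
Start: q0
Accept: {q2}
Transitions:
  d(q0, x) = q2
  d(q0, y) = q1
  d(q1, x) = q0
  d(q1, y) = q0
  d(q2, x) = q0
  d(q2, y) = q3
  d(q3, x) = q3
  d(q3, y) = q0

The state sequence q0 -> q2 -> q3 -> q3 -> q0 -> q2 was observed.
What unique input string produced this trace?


Trace back each transition to find the symbol:
  q0 --[x]--> q2
  q2 --[y]--> q3
  q3 --[x]--> q3
  q3 --[y]--> q0
  q0 --[x]--> q2

"xyxyx"


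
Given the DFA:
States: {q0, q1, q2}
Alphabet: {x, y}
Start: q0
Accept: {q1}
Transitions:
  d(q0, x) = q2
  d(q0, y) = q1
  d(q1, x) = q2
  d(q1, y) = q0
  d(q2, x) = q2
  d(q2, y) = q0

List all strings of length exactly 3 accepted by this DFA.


All strings of length 3: 8 total
Accepted: 2

"xyy", "yyy"


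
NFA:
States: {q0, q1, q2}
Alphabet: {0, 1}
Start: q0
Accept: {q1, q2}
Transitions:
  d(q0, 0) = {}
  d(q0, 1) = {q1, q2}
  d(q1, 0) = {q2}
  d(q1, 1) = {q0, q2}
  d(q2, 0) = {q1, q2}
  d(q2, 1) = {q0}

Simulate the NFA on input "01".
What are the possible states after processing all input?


Start: {q0}
  --0--> {}
  --1--> {}

{} (empty set, no valid transitions)


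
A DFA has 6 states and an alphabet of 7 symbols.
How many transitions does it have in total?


Each state has exactly one transition per symbol.
6 * 7 = 42

42


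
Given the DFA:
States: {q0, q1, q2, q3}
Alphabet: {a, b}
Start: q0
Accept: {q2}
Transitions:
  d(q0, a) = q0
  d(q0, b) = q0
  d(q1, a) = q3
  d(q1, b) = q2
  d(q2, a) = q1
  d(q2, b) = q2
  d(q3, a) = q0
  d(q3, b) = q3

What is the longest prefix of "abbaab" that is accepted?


Run the DFA, marking each prefix where the state is accepting:
  "" -> q0 [reject]
  "a" -> q0 [reject]
  "ab" -> q0 [reject]
  "abb" -> q0 [reject]
  "abba" -> q0 [reject]
  "abbaa" -> q0 [reject]
  "abbaab" -> q0 [reject]

No prefix is accepted


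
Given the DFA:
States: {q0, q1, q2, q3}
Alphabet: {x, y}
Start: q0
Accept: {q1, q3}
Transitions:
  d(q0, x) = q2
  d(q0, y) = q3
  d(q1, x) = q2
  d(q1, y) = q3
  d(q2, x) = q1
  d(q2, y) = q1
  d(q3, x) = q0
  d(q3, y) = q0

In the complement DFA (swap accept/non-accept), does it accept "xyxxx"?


Trace: q0 -> q2 -> q1 -> q2 -> q1 -> q2
Final: q2
Original accept: {q1, q3}
Complement: q2 is not in original accept

Yes, complement accepts (original rejects)


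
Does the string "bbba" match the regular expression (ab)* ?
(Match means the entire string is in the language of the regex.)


|string| = 4; first = 'b'; last = 'a'

No, "bbba" does not match (ab)*


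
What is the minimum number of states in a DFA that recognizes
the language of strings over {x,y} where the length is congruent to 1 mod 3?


States track (length) mod 3.
Need 3 states: one per remainder 0..2; accept = remainder 1.

3


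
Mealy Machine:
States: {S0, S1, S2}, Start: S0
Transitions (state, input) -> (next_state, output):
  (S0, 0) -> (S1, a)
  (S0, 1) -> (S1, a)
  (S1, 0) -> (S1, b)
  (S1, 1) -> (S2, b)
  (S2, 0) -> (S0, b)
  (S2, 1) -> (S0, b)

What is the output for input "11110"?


Step-by-step:
  (S0, 1) -> (S1, a)
  (S1, 1) -> (S2, b)
  (S2, 1) -> (S0, b)
  (S0, 1) -> (S1, a)
  (S1, 0) -> (S1, b)

"abbab"


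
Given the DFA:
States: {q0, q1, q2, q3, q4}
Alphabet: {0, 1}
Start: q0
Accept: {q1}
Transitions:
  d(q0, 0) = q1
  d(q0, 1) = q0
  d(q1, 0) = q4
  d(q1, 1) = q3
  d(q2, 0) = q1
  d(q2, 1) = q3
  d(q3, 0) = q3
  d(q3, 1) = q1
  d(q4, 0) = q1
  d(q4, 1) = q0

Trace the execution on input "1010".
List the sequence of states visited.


Input: 1010
d(q0, 1) = q0
d(q0, 0) = q1
d(q1, 1) = q3
d(q3, 0) = q3


q0 -> q0 -> q1 -> q3 -> q3


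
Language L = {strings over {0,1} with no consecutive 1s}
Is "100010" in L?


'11' does not occur

Yes, "100010" is in L


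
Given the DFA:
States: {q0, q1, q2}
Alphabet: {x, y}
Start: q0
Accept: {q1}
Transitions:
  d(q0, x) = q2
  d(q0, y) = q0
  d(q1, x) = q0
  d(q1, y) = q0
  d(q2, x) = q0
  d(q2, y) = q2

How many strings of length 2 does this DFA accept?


Enumerating all length-2 strings:
  "xx" -> q0 [reject]
  "xy" -> q2 [reject]
  "yx" -> q2 [reject]
  "yy" -> q0 [reject]

0 out of 4


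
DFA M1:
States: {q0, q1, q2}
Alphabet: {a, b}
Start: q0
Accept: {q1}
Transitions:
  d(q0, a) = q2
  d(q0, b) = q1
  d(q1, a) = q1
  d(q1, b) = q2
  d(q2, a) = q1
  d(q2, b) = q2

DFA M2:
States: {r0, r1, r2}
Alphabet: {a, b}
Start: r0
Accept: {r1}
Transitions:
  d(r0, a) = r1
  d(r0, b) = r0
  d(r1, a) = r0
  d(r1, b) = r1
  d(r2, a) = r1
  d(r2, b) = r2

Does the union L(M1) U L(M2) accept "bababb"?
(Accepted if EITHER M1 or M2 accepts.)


M1: final=q2 accepted=False
M2: final=r0 accepted=False

No, union rejects (neither accepts)


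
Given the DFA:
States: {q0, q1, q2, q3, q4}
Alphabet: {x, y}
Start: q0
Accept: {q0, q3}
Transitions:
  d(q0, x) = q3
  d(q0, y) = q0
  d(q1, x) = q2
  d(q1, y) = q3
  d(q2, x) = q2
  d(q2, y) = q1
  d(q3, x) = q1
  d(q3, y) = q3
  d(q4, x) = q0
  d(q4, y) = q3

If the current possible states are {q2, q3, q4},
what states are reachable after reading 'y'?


Apply transition on 'y' from each current state:
  d(q2, y) = q1
  d(q3, y) = q3
  d(q4, y) = q3

{q1, q3}


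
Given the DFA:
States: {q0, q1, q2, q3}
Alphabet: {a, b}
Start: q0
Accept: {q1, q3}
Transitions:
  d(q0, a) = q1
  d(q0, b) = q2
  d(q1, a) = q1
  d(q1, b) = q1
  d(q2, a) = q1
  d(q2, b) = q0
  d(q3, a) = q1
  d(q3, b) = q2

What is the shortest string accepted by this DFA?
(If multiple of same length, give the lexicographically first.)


BFS by string length (lex-first path to each state shown):
  len 0: q0<-""
  len 1: q1<-"a", q2<-"b"
Found accept state at length 1.

"a"


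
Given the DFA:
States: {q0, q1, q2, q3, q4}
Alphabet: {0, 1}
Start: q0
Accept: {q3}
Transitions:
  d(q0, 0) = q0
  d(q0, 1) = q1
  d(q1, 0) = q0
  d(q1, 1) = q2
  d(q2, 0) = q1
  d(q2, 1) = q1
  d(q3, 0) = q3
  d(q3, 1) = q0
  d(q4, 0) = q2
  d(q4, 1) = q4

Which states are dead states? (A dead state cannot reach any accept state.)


Forward reachability from each state:
  q0 -> reaches {q0, q1, q2}, no accept state (dead)
  q1 -> reaches {q0, q1, q2}, no accept state (dead)
  q2 -> reaches {q0, q1, q2}, no accept state (dead)
  q3 -> reaches accept state q3 (live)
  q4 -> reaches {q0, q1, q2, q4}, no accept state (dead)

{q0, q1, q2, q4}


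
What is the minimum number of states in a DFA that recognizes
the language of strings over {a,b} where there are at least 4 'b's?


States: count = 0, 1, ..., 3, and a final '>= 4' state.
Total: 4 + 1 = 5. Accept = '>= 4' state.

5


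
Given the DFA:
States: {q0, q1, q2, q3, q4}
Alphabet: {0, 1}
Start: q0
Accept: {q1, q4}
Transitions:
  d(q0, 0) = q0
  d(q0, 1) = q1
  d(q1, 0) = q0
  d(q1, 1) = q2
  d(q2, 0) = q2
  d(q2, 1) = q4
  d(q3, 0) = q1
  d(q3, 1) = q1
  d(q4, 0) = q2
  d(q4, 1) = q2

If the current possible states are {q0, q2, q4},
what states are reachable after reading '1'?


Apply transition on '1' from each current state:
  d(q0, 1) = q1
  d(q2, 1) = q4
  d(q4, 1) = q2

{q1, q2, q4}


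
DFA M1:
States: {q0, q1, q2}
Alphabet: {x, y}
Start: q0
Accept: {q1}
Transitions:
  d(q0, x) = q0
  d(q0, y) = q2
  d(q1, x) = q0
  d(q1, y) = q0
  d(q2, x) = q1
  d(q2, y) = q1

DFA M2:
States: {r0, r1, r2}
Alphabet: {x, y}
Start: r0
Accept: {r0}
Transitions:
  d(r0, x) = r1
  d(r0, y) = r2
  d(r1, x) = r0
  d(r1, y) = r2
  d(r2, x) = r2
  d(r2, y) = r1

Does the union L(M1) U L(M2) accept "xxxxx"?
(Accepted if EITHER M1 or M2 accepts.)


M1: final=q0 accepted=False
M2: final=r1 accepted=False

No, union rejects (neither accepts)


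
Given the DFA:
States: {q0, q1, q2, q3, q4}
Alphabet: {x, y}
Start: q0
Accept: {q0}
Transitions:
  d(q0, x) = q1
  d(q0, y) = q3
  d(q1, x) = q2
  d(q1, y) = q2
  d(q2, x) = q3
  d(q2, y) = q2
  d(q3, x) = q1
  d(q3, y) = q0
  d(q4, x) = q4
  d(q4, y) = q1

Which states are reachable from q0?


BFS from q0:
  layer 0: {q0}
  layer 1: {q1, q3}
  layer 2: {q2}

{q0, q1, q2, q3}


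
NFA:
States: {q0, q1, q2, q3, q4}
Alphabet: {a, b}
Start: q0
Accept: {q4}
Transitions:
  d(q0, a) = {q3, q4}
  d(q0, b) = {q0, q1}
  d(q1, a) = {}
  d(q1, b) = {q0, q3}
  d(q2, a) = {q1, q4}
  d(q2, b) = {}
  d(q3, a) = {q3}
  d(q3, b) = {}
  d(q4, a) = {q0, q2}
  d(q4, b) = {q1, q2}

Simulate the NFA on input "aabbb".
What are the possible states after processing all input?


Start: {q0}
  --a--> {q3, q4}
  --a--> {q0, q2, q3}
  --b--> {q0, q1}
  --b--> {q0, q1, q3}
  --b--> {q0, q1, q3}

{q0, q1, q3}


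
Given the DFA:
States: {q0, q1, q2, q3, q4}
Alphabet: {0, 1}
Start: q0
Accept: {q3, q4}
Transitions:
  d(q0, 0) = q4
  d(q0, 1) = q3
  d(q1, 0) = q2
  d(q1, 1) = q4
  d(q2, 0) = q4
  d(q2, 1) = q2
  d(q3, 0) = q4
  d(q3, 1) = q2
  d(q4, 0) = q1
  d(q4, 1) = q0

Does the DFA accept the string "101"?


Trace: q0 -> q3 -> q4 -> q0
Final state: q0
Accept states: {q3, q4}

No, rejected (final state q0 is not an accept state)


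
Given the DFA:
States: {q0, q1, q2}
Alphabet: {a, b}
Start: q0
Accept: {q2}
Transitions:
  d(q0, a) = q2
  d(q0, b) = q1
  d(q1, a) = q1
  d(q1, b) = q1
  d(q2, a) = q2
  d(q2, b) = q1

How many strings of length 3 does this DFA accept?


Enumerating all length-3 strings:
  "aaa" -> q2 [accept]
  "aab" -> q1 [reject]
  "aba" -> q1 [reject]
  "abb" -> q1 [reject]
  "baa" -> q1 [reject]
  "bab" -> q1 [reject]
  "bba" -> q1 [reject]
  "bbb" -> q1 [reject]

1 out of 8


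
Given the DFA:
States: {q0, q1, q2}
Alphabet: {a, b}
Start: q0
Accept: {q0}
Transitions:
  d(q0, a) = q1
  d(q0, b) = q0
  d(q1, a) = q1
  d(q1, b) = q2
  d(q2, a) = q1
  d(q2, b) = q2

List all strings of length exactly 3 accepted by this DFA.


All strings of length 3: 8 total
Accepted: 1

"bbb"


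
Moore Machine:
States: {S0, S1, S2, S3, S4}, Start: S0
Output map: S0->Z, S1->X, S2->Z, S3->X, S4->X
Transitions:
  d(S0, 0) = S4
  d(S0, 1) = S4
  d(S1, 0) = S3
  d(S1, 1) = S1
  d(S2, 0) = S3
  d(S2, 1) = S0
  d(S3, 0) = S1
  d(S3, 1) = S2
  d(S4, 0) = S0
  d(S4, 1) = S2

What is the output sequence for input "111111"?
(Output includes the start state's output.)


Start: S0 (output Z)
  --1--> S4 (output X)
  --1--> S2 (output Z)
  --1--> S0 (output Z)
  --1--> S4 (output X)
  --1--> S2 (output Z)
  --1--> S0 (output Z)

"ZXZZXZZ"


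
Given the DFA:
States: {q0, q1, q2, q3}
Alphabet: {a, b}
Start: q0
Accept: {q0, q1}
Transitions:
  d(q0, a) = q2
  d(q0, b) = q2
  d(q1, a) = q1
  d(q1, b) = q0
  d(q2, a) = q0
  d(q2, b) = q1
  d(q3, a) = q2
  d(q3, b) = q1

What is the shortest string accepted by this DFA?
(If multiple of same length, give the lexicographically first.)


BFS by string length (lex-first path to each state shown):
  len 0: q0<-""
Found accept state at length 0.

"" (empty string)


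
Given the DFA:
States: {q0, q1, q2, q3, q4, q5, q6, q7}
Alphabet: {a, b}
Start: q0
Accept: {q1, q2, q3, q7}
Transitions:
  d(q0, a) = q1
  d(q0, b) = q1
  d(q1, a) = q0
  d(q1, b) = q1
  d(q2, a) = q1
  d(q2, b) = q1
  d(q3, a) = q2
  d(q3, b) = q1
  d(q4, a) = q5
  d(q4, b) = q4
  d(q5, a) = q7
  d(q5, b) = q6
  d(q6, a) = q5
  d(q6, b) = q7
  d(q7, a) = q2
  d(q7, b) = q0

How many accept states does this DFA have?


Accept states listed: {q1, q2, q3, q7}
Counting: q1(1) q2(2) q3(3) q7(4)

4


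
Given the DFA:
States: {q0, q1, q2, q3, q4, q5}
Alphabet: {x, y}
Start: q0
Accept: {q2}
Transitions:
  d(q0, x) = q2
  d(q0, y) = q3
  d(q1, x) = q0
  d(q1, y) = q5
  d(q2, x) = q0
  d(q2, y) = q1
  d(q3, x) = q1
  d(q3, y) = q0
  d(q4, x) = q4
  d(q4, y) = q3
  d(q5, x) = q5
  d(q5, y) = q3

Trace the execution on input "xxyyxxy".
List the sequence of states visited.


Input: xxyyxxy
d(q0, x) = q2
d(q2, x) = q0
d(q0, y) = q3
d(q3, y) = q0
d(q0, x) = q2
d(q2, x) = q0
d(q0, y) = q3


q0 -> q2 -> q0 -> q3 -> q0 -> q2 -> q0 -> q3


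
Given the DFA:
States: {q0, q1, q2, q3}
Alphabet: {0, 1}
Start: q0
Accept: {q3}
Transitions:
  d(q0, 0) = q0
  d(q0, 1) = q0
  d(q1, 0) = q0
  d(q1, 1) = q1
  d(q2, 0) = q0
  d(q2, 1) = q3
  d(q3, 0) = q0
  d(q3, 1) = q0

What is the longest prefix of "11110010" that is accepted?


Run the DFA, marking each prefix where the state is accepting:
  "" -> q0 [reject]
  "1" -> q0 [reject]
  "11" -> q0 [reject]
  "111" -> q0 [reject]
  "1111" -> q0 [reject]
  "11110" -> q0 [reject]
  "111100" -> q0 [reject]
  "1111001" -> q0 [reject]
  "11110010" -> q0 [reject]

No prefix is accepted


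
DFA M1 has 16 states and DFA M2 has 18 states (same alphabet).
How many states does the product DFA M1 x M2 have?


Product construction pairs every M1 state with every M2 state.
16 * 18 = 288

288


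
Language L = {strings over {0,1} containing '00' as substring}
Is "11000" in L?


'00' occurs at index 2

Yes, "11000" is in L


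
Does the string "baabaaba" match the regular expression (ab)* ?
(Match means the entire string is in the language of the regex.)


|string| = 8; first = 'b'; last = 'a'

No, "baabaaba" does not match (ab)*


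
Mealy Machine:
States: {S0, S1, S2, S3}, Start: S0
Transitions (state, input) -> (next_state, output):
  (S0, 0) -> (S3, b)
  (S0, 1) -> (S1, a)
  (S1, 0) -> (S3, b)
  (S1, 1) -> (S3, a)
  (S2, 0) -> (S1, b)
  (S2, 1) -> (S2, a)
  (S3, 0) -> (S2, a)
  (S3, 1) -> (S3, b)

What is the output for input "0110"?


Step-by-step:
  (S0, 0) -> (S3, b)
  (S3, 1) -> (S3, b)
  (S3, 1) -> (S3, b)
  (S3, 0) -> (S2, a)

"bbba"


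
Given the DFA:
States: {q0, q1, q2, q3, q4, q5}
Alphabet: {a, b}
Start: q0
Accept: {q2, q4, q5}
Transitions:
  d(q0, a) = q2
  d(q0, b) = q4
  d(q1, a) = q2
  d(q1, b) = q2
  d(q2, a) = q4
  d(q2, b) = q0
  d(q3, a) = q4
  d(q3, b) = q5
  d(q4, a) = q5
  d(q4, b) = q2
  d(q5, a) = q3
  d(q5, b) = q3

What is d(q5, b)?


Looking up transition d(q5, b)

q3


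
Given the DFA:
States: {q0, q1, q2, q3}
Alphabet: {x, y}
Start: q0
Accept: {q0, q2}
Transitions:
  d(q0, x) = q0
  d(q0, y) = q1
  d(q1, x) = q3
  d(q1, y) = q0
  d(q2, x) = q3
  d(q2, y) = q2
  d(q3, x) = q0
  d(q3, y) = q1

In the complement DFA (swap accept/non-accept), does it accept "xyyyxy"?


Trace: q0 -> q0 -> q1 -> q0 -> q1 -> q3 -> q1
Final: q1
Original accept: {q0, q2}
Complement: q1 is not in original accept

Yes, complement accepts (original rejects)


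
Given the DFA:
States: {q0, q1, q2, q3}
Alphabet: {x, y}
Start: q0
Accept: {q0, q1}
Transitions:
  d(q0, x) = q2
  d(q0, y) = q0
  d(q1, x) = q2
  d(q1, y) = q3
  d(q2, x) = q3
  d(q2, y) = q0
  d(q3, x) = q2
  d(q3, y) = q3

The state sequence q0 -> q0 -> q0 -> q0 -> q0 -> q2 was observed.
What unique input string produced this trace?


Trace back each transition to find the symbol:
  q0 --[y]--> q0
  q0 --[y]--> q0
  q0 --[y]--> q0
  q0 --[y]--> q0
  q0 --[x]--> q2

"yyyyx"


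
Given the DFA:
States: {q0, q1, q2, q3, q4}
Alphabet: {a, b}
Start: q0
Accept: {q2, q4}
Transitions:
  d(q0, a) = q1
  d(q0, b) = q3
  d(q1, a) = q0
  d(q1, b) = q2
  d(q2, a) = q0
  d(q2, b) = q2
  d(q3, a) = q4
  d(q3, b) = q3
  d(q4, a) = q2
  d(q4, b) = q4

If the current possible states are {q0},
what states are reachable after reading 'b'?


Apply transition on 'b' from each current state:
  d(q0, b) = q3

{q3}


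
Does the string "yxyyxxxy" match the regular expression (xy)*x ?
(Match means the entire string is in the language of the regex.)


|string| = 8; first = 'y'; last = 'y'

No, "yxyyxxxy" does not match (xy)*x


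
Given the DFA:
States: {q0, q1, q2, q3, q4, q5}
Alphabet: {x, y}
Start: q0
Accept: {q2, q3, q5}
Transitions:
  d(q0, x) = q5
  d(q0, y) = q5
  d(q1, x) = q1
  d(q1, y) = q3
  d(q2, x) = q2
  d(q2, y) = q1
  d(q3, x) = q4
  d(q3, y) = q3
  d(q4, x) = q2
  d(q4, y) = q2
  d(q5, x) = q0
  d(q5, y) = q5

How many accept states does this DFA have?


Accept states listed: {q2, q3, q5}
Counting: q2(1) q3(2) q5(3)

3


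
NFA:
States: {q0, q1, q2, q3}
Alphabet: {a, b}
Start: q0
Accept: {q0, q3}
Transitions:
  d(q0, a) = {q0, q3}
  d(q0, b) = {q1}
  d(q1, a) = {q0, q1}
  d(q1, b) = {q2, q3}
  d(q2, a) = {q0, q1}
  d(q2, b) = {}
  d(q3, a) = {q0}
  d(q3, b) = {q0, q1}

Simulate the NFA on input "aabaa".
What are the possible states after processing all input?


Start: {q0}
  --a--> {q0, q3}
  --a--> {q0, q3}
  --b--> {q0, q1}
  --a--> {q0, q1, q3}
  --a--> {q0, q1, q3}

{q0, q1, q3}


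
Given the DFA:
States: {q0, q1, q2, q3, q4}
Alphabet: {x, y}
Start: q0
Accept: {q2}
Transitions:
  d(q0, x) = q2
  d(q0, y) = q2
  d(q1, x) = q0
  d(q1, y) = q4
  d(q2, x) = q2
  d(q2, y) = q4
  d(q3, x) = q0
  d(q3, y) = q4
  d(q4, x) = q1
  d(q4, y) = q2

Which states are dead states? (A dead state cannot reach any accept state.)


Forward reachability from each state:
  q0 -> reaches accept state q2 (live)
  q1 -> reaches accept state q2 (live)
  q2 -> reaches accept state q2 (live)
  q3 -> reaches accept state q2 (live)
  q4 -> reaches accept state q2 (live)

None (all states can reach an accept state)


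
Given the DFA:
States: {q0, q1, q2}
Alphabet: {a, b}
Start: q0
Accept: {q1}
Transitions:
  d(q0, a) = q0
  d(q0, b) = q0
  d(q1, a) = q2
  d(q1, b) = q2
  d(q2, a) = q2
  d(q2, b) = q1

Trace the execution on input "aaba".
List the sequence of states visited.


Input: aaba
d(q0, a) = q0
d(q0, a) = q0
d(q0, b) = q0
d(q0, a) = q0


q0 -> q0 -> q0 -> q0 -> q0


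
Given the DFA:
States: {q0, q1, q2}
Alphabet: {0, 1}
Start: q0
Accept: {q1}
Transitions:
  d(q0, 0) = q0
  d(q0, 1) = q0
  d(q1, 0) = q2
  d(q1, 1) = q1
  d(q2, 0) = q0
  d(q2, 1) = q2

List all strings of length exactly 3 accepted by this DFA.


All strings of length 3: 8 total
Accepted: 0

None


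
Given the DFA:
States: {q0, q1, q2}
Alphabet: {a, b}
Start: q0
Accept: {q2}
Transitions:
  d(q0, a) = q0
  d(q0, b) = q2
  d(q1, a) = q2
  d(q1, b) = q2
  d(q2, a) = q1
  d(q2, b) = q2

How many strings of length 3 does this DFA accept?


Enumerating all length-3 strings:
  "aaa" -> q0 [reject]
  "aab" -> q2 [accept]
  "aba" -> q1 [reject]
  "abb" -> q2 [accept]
  "baa" -> q2 [accept]
  "bab" -> q2 [accept]
  "bba" -> q1 [reject]
  "bbb" -> q2 [accept]

5 out of 8


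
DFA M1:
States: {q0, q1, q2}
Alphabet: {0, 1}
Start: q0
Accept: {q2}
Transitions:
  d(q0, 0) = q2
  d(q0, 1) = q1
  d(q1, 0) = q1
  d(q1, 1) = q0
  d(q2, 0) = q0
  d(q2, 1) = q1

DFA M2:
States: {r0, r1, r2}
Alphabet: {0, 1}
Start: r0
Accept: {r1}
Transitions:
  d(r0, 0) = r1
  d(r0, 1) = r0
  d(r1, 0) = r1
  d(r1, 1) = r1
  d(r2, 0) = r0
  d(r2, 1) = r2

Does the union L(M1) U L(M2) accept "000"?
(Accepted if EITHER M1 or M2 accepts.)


M1: final=q2 accepted=True
M2: final=r1 accepted=True

Yes, union accepts


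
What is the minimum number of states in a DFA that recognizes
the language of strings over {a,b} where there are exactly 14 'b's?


States: count = 0, 1, ..., 14 (that's 15 states), plus a dead state for count > 14.
Total: 15 + 1 = 16. Accept = count-14 state.

16


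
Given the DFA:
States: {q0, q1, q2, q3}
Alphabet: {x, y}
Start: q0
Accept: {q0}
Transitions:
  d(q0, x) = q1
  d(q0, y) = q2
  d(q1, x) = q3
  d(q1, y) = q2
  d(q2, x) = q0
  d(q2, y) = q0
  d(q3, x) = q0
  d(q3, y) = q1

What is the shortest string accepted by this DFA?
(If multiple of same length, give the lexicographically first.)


BFS by string length (lex-first path to each state shown):
  len 0: q0<-""
Found accept state at length 0.

"" (empty string)


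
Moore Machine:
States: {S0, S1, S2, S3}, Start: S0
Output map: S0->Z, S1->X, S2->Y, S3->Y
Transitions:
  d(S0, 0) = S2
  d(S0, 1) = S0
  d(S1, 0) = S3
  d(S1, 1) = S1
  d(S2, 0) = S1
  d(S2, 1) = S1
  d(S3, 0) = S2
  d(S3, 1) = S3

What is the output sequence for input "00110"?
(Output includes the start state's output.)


Start: S0 (output Z)
  --0--> S2 (output Y)
  --0--> S1 (output X)
  --1--> S1 (output X)
  --1--> S1 (output X)
  --0--> S3 (output Y)

"ZYXXXY"


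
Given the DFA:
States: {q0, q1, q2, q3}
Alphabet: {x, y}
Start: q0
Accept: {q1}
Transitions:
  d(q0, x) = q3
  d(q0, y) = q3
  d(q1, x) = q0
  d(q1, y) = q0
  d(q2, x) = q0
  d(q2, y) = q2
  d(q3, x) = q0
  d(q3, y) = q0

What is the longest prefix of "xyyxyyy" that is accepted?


Run the DFA, marking each prefix where the state is accepting:
  "" -> q0 [reject]
  "x" -> q3 [reject]
  "xy" -> q0 [reject]
  "xyy" -> q3 [reject]
  "xyyx" -> q0 [reject]
  "xyyxy" -> q3 [reject]
  "xyyxyy" -> q0 [reject]
  "xyyxyyy" -> q3 [reject]

No prefix is accepted


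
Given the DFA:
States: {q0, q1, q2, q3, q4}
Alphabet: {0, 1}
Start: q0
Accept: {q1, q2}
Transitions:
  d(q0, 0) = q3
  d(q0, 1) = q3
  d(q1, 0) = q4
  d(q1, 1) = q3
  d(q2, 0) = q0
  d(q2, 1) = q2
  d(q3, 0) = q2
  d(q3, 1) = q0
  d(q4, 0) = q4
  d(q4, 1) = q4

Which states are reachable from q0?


BFS from q0:
  layer 0: {q0}
  layer 1: {q3}
  layer 2: {q2}

{q0, q2, q3}


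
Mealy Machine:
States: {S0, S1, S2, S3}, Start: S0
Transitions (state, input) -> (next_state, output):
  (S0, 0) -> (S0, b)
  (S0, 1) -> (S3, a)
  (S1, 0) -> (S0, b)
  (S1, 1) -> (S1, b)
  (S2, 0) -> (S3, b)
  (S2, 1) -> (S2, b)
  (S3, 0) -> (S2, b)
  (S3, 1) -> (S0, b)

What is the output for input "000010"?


Step-by-step:
  (S0, 0) -> (S0, b)
  (S0, 0) -> (S0, b)
  (S0, 0) -> (S0, b)
  (S0, 0) -> (S0, b)
  (S0, 1) -> (S3, a)
  (S3, 0) -> (S2, b)

"bbbbab"
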